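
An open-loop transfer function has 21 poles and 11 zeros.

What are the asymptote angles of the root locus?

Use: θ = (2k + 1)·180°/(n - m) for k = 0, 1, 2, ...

n - m = 21 - 11 = 10. Angles: θk = (2k + 1)·180°/10 = 18°, 54°, 90°, 126°, 162°, 198°, 234°, 270°, 306°, 342°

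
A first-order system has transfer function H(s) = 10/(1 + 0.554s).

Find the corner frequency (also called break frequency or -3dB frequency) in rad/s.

Corner frequency = 1/τ = 1/0.554 = 1.805 rad/s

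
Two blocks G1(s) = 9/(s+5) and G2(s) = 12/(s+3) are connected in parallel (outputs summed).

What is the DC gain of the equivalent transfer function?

Parallel: G_eq = G1 + G2. DC gain = G1(0) + G2(0) = 9/5 + 12/3 = 1.8 + 4 = 5.8.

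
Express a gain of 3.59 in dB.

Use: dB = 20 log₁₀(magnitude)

dB = 20 log₁₀(3.59) = 11.1 dB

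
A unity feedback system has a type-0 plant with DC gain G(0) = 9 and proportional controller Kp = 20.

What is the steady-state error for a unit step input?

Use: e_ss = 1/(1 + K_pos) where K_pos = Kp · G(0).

K_pos = Kp · G(0) = 20 × 9 = 180. e_ss = 1/(1 + 180) = 0.0055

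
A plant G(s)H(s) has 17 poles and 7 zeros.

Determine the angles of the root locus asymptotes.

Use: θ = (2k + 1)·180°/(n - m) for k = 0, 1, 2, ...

n - m = 17 - 7 = 10. Angles: θk = (2k + 1)·180°/10 = 18°, 54°, 90°, 126°, 162°, 198°, 234°, 270°, 306°, 342°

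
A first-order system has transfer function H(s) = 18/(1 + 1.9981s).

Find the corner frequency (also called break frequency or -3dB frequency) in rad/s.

Corner frequency = 1/τ = 1/1.9981 = 0.5 rad/s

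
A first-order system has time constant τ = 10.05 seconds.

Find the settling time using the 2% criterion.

For first-order system, 2% settling time ≈ 4τ = 4 × 10.05 = 40.2 s.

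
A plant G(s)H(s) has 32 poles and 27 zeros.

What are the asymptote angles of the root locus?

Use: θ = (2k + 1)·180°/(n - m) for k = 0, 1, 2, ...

n - m = 32 - 27 = 5. Angles: θk = (2k + 1)·180°/5 = 36°, 108°, 180°, 252°, 324°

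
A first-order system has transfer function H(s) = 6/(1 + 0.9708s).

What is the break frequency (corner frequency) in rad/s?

Corner frequency = 1/τ = 1/0.9708 = 1.03 rad/s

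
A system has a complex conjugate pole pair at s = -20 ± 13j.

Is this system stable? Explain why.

Real part of poles is -20 (< 0, left half-plane). Stable.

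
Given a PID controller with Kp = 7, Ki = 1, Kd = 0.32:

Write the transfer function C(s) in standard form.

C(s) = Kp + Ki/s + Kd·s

Substituting values: C(s) = 7 + 1/s + 0.32s = (0.32s² + 7s + 1)/s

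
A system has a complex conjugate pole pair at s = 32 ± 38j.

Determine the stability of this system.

Real part of poles is 32 (> 0, right half-plane). Unstable.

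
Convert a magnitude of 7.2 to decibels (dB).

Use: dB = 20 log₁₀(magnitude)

dB = 20 log₁₀(7.2) = 17.1 dB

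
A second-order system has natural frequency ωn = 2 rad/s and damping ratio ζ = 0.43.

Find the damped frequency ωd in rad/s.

ωd = ωn√(1 - ζ²) = 2√(1 - 0.43²) = 1.81 rad/s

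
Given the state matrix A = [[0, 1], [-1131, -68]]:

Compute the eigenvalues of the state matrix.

det(A - λI) = λ² - (-68)λ + 1131 = (λ - (-39))(λ - (-29)). Eigenvalues: -39, -29.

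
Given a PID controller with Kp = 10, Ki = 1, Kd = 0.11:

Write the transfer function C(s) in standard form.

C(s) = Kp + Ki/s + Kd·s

Substituting values: C(s) = 10 + 1/s + 0.11s = (0.11s² + 10s + 1)/s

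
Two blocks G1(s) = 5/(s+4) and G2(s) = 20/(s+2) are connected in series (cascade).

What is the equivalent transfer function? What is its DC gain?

Series: multiply transfer functions. G_eq = 5/(s+4) × 20/(s+2) = 100/((s+4)(s+2)). DC gain = 100/(4×2) = 12.5.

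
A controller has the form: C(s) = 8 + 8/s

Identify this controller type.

This is a Proportional-Integral (PI) controller.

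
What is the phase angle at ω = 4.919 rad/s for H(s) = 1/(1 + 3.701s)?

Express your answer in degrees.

Phase = -arctan(ωτ) = -arctan(4.919 × 3.701) = -86.9°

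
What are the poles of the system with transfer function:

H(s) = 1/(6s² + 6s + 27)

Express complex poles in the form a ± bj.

Discriminant = 6² - 4×6×27 = 36 - 648 = -612 < 0, so the poles are a complex conjugate pair s = (-6 ± j√612)/(2×6). Real part = -6/(2×6) = -6/12 = -0.5; imaginary part = ±√612/(2×6) ≈ 2.0616. Poles: s = -0.5 ± 2.0616j.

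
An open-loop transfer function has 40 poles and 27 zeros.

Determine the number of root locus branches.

Root locus has n branches where n = number of poles = 40.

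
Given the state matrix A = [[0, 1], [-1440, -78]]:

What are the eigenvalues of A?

det(A - λI) = λ² - (-78)λ + 1440 = (λ - (-30))(λ - (-48)). Eigenvalues: -30, -48.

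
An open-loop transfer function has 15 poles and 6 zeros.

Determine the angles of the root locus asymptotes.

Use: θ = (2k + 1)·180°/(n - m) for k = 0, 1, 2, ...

n - m = 15 - 6 = 9. Angles: θk = (2k + 1)·180°/9 = 20°, 60°, 100°, 140°, 180°, 220°, 260°, 300°, 340°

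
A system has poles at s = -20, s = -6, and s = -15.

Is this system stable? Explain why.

All poles are in the left half-plane. System is stable.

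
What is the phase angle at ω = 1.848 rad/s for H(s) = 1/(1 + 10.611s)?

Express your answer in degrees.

Phase = -arctan(ωτ) = -arctan(1.848 × 10.611) = -87.1°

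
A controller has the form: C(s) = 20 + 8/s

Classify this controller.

This is a Proportional-Integral (PI) controller.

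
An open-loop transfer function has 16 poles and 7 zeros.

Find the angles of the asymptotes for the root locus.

n - m = 16 - 7 = 9. Angles: θk = (2k + 1)·180°/9 = 20°, 60°, 100°, 140°, 180°, 220°, 260°, 300°, 340°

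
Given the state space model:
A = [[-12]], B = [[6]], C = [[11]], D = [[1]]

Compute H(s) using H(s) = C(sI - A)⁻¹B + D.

(sI - A)⁻¹ = 1/(s + 12). H(s) = 11×6/(s + 12) + 1 = (s + 78)/(s + 12).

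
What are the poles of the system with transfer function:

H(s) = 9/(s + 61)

Pole is where denominator = 0: s + 61 = 0, so s = -61.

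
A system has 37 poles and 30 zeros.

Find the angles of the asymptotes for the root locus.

n - m = 37 - 30 = 7. Angles: θk = (2k + 1)·180°/7 = 25.71°, 77.14°, 128.57°, 180°, 231.43°, 282.86°, 334.29°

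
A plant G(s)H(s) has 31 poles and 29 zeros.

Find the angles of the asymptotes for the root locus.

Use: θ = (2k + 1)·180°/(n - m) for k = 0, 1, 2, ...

n - m = 31 - 29 = 2. Angles: θk = (2k + 1)·180°/2 = 90°, 270°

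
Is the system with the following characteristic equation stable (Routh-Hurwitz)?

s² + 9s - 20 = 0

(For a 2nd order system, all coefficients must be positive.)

Coefficients: 1, 9, -20. c=-20 not positive, so system is unstable.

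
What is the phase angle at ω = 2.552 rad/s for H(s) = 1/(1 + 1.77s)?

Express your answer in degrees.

Phase = -arctan(ωτ) = -arctan(2.552 × 1.77) = -77.5°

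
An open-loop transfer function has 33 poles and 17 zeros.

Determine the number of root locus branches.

Root locus has n branches where n = number of poles = 33.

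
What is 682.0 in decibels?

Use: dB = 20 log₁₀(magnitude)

dB = 20 log₁₀(682.0) = 56.7 dB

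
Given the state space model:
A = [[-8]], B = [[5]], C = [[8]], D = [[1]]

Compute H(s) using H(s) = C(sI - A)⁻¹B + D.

(sI - A)⁻¹ = 1/(s + 8). H(s) = 8×5/(s + 8) + 1 = (s + 48)/(s + 8).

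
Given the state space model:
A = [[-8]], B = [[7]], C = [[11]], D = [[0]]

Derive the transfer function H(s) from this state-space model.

(sI - A)⁻¹ = 1/(s + 8). H(s) = 11 × 7/(s + 8) + 0 = 77/(s + 8).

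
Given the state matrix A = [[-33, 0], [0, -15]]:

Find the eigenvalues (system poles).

For diagonal matrix, eigenvalues are diagonal entries: λ₁ = -33, λ₂ = -15.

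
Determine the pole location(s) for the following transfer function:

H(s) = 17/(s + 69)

Pole is where denominator = 0: s + 69 = 0, so s = -69.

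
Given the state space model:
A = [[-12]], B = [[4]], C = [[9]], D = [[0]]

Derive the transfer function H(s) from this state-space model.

(sI - A)⁻¹ = 1/(s + 12). H(s) = 9 × 4/(s + 12) + 0 = 36/(s + 12).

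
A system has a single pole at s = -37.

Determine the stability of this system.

Pole at s = -37 is in the left half-plane. Stable.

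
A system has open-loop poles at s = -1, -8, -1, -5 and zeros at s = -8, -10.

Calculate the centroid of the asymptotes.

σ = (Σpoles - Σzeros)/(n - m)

σ = (Σpoles - Σzeros)/(n - m) = (-15 - (-18))/(4 - 2) = 3/2 = 1.5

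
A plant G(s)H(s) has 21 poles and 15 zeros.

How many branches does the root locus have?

Root locus has n branches where n = number of poles = 21.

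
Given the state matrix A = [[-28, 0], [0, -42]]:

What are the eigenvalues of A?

For diagonal matrix, eigenvalues are diagonal entries: λ₁ = -28, λ₂ = -42.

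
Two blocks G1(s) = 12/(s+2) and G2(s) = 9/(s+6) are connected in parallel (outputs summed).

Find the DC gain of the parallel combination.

Parallel: G_eq = G1 + G2. DC gain = G1(0) + G2(0) = 12/2 + 9/6 = 6 + 1.5 = 7.5.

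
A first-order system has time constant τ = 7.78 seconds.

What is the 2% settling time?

For first-order system, 2% settling time ≈ 4τ = 4 × 7.78 = 31.12 s.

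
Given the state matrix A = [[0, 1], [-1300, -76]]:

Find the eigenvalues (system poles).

det(A - λI) = λ² - (-76)λ + 1300 = (λ - (-26))(λ - (-50)). Eigenvalues: -26, -50.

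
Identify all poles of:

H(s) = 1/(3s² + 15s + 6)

Discriminant = 15² - 4×3×6 = 225 - 72 = 153 > 0, so two distinct real poles. Using quadratic formula: s = (-15 ± √153)/(2×3) = (-15 ± √153)/6, with √153 ≈ 12.3693. s₁ ≈ -0.4384, s₂ ≈ -4.5616. Poles: s₁ = -0.4384, s₂ = -4.5616.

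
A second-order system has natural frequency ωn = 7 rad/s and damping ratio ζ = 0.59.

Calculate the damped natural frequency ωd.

ωd = ωn√(1 - ζ²) = 7√(1 - 0.59²) = 5.65 rad/s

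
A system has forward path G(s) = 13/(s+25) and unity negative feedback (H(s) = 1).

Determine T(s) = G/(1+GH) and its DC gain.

T(s) = G/(1+GH) = [13/(s+25)] / [1 + 13/(s+25)] = 13/(s+25+13) = 13/(s+38). DC gain = 13/38 = 0.3421.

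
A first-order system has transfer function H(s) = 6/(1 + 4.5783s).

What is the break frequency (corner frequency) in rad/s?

Corner frequency = 1/τ = 1/4.5783 = 0.218 rad/s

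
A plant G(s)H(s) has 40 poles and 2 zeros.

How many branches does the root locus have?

Root locus has n branches where n = number of poles = 40.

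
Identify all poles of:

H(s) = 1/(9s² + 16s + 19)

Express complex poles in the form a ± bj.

Discriminant = 16² - 4×9×19 = 256 - 684 = -428 < 0, so the poles are a complex conjugate pair s = (-16 ± j√428)/(2×9). Real part = -16/(2×9) = -16/18 ≈ -0.8889; imaginary part = ±√428/(2×9) ≈ 1.1493. Poles: s = -0.8889 ± 1.1493j.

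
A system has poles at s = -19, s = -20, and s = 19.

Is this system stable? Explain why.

Pole(s) at s = 19 are not in the left half-plane. System is unstable.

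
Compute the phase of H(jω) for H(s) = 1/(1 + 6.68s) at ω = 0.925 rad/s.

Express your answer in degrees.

Phase = -arctan(ωτ) = -arctan(0.925 × 6.68) = -80.8°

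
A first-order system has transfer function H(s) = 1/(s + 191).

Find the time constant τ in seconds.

For H(s) = 1/(s + 1/τ), the pole is at -1/τ = -191, so τ = 1/191 = 0.0052 s.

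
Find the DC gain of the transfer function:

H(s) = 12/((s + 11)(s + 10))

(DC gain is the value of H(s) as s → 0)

DC gain = H(0) = 12/(11 × 10) = 12/110 = 0.1091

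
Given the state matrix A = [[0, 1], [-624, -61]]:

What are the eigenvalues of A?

det(A - λI) = λ² - (-61)λ + 624 = (λ - (-48))(λ - (-13)). Eigenvalues: -48, -13.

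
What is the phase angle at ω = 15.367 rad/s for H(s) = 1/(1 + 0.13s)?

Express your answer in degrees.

Phase = -arctan(ωτ) = -arctan(15.367 × 0.13) = -63.4°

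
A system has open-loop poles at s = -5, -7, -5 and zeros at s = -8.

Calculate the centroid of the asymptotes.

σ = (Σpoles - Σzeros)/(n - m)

σ = (Σpoles - Σzeros)/(n - m) = (-17 - (-8))/(3 - 1) = -9/2 = -4.5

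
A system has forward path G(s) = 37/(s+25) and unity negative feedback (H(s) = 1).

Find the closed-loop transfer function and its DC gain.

T(s) = G/(1+GH) = [37/(s+25)] / [1 + 37/(s+25)] = 37/(s+25+37) = 37/(s+62). DC gain = 37/62 = 0.5968.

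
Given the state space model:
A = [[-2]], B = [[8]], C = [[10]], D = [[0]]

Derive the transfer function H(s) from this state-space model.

(sI - A)⁻¹ = 1/(s + 2). H(s) = 10 × 8/(s + 2) + 0 = 80/(s + 2).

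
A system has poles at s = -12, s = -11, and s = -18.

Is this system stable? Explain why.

All poles are in the left half-plane. System is stable.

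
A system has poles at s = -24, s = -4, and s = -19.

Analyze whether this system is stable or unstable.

All poles are in the left half-plane. System is stable.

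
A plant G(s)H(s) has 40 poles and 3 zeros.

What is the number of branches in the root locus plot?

Root locus has n branches where n = number of poles = 40.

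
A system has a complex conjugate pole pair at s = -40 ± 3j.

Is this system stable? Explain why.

Real part of poles is -40 (< 0, left half-plane). Stable.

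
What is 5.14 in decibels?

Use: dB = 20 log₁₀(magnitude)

dB = 20 log₁₀(5.14) = 14.2 dB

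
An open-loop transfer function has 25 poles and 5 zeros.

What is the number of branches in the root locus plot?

Root locus has n branches where n = number of poles = 25.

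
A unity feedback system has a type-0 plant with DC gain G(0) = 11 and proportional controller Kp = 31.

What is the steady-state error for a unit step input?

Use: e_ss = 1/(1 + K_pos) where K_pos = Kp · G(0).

K_pos = Kp · G(0) = 31 × 11 = 341. e_ss = 1/(1 + 341) = 0.0029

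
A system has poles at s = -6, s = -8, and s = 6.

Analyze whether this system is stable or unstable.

Pole(s) at s = 6 are not in the left half-plane. System is unstable.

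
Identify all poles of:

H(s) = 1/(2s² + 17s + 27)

Discriminant = 17² - 4×2×27 = 289 - 216 = 73 > 0, so two distinct real poles. Using quadratic formula: s = (-17 ± √73)/(2×2) = (-17 ± √73)/4, with √73 ≈ 8.5440. s₁ ≈ -2.1140, s₂ ≈ -6.3860. Poles: s₁ = -2.1140, s₂ = -6.3860.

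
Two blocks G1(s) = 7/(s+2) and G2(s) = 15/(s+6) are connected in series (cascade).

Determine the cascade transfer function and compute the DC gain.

Series: multiply transfer functions. G_eq = 7/(s+2) × 15/(s+6) = 105/((s+2)(s+6)). DC gain = 105/(2×6) = 8.75.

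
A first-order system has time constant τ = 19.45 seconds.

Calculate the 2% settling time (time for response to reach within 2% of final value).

For first-order system, 2% settling time ≈ 4τ = 4 × 19.45 = 77.8 s.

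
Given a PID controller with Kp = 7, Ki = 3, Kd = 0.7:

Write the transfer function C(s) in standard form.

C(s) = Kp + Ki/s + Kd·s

Substituting values: C(s) = 7 + 3/s + 0.7s = (0.7s² + 7s + 3)/s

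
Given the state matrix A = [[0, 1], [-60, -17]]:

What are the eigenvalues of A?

det(A - λI) = λ² - (-17)λ + 60 = (λ - (-5))(λ - (-12)). Eigenvalues: -5, -12.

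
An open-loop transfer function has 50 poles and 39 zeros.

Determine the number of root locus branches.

Root locus has n branches where n = number of poles = 50.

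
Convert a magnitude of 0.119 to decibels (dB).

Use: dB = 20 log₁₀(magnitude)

dB = 20 log₁₀(0.119) = -18.5 dB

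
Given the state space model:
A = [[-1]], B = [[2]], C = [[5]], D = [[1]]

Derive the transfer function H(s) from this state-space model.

(sI - A)⁻¹ = 1/(s + 1). H(s) = 5×2/(s + 1) + 1 = (s + 11)/(s + 1).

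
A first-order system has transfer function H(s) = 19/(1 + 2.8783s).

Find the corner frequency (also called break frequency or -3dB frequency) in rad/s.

Corner frequency = 1/τ = 1/2.8783 = 0.347 rad/s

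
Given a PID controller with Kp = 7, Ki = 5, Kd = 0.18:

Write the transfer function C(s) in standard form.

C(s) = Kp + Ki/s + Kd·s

Substituting values: C(s) = 7 + 5/s + 0.18s = (0.18s² + 7s + 5)/s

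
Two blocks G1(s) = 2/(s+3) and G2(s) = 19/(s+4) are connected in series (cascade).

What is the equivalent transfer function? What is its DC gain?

Series: multiply transfer functions. G_eq = 2/(s+3) × 19/(s+4) = 38/((s+3)(s+4)). DC gain = 38/(3×4) = 3.1667.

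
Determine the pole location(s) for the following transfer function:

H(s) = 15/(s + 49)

Pole is where denominator = 0: s + 49 = 0, so s = -49.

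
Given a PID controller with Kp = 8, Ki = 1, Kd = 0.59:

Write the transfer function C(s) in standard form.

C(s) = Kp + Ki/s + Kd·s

Substituting values: C(s) = 8 + 1/s + 0.59s = (0.59s² + 8s + 1)/s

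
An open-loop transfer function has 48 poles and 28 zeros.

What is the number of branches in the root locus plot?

Root locus has n branches where n = number of poles = 48.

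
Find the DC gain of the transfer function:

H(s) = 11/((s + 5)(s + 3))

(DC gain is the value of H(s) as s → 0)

DC gain = H(0) = 11/(5 × 3) = 11/15 = 0.7333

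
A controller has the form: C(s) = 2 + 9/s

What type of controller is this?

This is a Proportional-Integral (PI) controller.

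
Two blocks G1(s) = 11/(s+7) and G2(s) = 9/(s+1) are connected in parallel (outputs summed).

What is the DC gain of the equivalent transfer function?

Parallel: G_eq = G1 + G2. DC gain = G1(0) + G2(0) = 11/7 + 9/1 = 1.5714 + 9 = 10.5714.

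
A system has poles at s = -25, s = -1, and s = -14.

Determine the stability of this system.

All poles are in the left half-plane. System is stable.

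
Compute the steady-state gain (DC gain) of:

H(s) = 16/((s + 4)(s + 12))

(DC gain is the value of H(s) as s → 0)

DC gain = H(0) = 16/(4 × 12) = 16/48 = 0.3333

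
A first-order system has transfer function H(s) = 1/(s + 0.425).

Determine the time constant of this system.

For H(s) = 1/(s + 1/τ), the pole is at -1/τ = -0.425, so τ = 1/0.425 = 2.3529 s.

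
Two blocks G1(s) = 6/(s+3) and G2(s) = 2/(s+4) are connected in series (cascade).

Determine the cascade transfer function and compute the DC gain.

Series: multiply transfer functions. G_eq = 6/(s+3) × 2/(s+4) = 12/((s+3)(s+4)). DC gain = 12/(3×4) = 1.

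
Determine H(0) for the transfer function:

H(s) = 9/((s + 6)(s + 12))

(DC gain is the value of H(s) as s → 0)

DC gain = H(0) = 9/(6 × 12) = 9/72 = 0.125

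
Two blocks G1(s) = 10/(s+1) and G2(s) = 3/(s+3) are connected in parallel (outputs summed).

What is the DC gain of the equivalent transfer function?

Parallel: G_eq = G1 + G2. DC gain = G1(0) + G2(0) = 10/1 + 3/3 = 10 + 1 = 11.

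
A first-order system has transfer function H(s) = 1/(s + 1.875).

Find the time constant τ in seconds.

For H(s) = 1/(s + 1/τ), the pole is at -1/τ = -1.875, so τ = 1/1.875 = 0.5333 s.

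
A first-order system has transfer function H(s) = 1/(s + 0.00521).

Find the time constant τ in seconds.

For H(s) = 1/(s + 1/τ), the pole is at -1/τ = -0.00521, so τ = 1/0.00521 = 191.9 s.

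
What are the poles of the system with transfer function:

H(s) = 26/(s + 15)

Pole is where denominator = 0: s + 15 = 0, so s = -15.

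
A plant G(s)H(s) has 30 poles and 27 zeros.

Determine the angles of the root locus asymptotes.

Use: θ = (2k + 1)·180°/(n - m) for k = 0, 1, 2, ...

n - m = 30 - 27 = 3. Angles: θk = (2k + 1)·180°/3 = 60°, 180°, 300°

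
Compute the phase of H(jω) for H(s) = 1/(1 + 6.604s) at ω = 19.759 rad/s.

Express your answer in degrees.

Phase = -arctan(ωτ) = -arctan(19.759 × 6.604) = -89.6°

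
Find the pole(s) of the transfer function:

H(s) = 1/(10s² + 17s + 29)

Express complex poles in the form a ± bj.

Discriminant = 17² - 4×10×29 = 289 - 1160 = -871 < 0, so the poles are a complex conjugate pair s = (-17 ± j√871)/(2×10). Real part = -17/(2×10) = -17/20 = -0.85; imaginary part = ±√871/(2×10) ≈ 1.4756. Poles: s = -0.85 ± 1.4756j.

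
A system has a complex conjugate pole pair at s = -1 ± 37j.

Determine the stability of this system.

Real part of poles is -1 (< 0, left half-plane). Stable.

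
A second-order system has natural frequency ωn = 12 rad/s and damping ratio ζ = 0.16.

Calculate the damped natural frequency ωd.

ωd = ωn√(1 - ζ²) = 12√(1 - 0.16²) = 11.85 rad/s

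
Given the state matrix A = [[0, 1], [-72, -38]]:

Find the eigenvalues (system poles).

det(A - λI) = λ² - (-38)λ + 72 = (λ - (-36))(λ - (-2)). Eigenvalues: -36, -2.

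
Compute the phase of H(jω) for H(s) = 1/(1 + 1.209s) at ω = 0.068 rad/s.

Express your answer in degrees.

Phase = -arctan(ωτ) = -arctan(0.068 × 1.209) = -4.7°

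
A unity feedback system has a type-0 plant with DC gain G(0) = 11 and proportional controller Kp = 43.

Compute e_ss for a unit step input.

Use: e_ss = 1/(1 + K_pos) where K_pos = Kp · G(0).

K_pos = Kp · G(0) = 43 × 11 = 473. e_ss = 1/(1 + 473) = 0.0021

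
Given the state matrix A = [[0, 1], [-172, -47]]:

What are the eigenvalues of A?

det(A - λI) = λ² - (-47)λ + 172 = (λ - (-4))(λ - (-43)). Eigenvalues: -4, -43.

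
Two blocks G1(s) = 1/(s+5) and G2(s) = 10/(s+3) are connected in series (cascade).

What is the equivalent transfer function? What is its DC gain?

Series: multiply transfer functions. G_eq = 1/(s+5) × 10/(s+3) = 10/((s+5)(s+3)). DC gain = 10/(5×3) = 0.6667.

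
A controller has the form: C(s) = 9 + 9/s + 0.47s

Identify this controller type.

This is a Proportional-Integral-Derivative (PID) controller.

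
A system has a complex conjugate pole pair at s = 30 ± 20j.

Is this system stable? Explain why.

Real part of poles is 30 (> 0, right half-plane). Unstable.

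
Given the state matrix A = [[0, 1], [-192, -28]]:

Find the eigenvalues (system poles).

det(A - λI) = λ² - (-28)λ + 192 = (λ - (-12))(λ - (-16)). Eigenvalues: -12, -16.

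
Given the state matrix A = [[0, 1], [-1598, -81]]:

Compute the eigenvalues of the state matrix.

det(A - λI) = λ² - (-81)λ + 1598 = (λ - (-34))(λ - (-47)). Eigenvalues: -34, -47.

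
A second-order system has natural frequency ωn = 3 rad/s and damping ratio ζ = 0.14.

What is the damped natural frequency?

ωd = ωn√(1 - ζ²) = 3√(1 - 0.14²) = 2.97 rad/s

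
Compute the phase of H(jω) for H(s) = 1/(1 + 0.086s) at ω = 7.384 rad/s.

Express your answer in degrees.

Phase = -arctan(ωτ) = -arctan(7.384 × 0.086) = -32.4°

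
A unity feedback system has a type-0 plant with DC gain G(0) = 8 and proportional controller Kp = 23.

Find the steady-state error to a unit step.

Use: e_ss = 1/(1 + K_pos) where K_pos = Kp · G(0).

K_pos = Kp · G(0) = 23 × 8 = 184. e_ss = 1/(1 + 184) = 0.0054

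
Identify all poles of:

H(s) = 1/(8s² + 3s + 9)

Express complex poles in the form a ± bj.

Discriminant = 3² - 4×8×9 = 9 - 288 = -279 < 0, so the poles are a complex conjugate pair s = (-3 ± j√279)/(2×8). Real part = -3/(2×8) = -3/16 = -0.1875; imaginary part = ±√279/(2×8) ≈ 1.0440. Poles: s = -0.1875 ± 1.0440j.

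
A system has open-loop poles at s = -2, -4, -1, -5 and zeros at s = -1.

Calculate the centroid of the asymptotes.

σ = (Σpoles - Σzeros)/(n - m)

σ = (Σpoles - Σzeros)/(n - m) = (-12 - (-1))/(4 - 1) = -11/3 = -3.67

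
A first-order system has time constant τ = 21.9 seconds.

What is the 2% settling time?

For first-order system, 2% settling time ≈ 4τ = 4 × 21.9 = 87.6 s.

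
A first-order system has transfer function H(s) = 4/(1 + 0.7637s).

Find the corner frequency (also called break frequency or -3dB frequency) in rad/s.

Corner frequency = 1/τ = 1/0.7637 = 1.309 rad/s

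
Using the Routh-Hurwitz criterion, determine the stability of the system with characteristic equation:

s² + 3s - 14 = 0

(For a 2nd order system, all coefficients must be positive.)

Coefficients: 1, 3, -14. c=-14 not positive, so system is unstable.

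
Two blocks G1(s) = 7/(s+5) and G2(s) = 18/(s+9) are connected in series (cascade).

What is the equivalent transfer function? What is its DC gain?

Series: multiply transfer functions. G_eq = 7/(s+5) × 18/(s+9) = 126/((s+5)(s+9)). DC gain = 126/(5×9) = 2.8.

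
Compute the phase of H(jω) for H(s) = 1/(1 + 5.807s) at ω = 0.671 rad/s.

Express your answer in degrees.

Phase = -arctan(ωτ) = -arctan(0.671 × 5.807) = -75.6°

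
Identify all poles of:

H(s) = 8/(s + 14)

Pole is where denominator = 0: s + 14 = 0, so s = -14.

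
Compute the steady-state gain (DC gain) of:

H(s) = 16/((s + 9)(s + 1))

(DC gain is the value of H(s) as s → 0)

DC gain = H(0) = 16/(9 × 1) = 16/9 = 1.7778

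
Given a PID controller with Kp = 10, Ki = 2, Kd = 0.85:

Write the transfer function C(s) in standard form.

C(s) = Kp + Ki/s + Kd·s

Substituting values: C(s) = 10 + 2/s + 0.85s = (0.85s² + 10s + 2)/s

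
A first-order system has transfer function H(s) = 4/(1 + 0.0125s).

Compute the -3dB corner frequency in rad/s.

Corner frequency = 1/τ = 1/0.0125 = 80.0 rad/s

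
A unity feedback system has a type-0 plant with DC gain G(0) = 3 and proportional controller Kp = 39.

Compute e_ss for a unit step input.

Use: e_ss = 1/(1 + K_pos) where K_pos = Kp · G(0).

K_pos = Kp · G(0) = 39 × 3 = 117. e_ss = 1/(1 + 117) = 0.0085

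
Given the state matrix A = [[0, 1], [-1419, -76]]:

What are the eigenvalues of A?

det(A - λI) = λ² - (-76)λ + 1419 = (λ - (-43))(λ - (-33)). Eigenvalues: -43, -33.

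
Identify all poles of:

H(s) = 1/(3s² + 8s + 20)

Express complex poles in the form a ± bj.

Discriminant = 8² - 4×3×20 = 64 - 240 = -176 < 0, so the poles are a complex conjugate pair s = (-8 ± j√176)/(2×3). Real part = -8/(2×3) = -8/6 ≈ -1.3333; imaginary part = ±√176/(2×3) ≈ 2.2111. Poles: s = -1.3333 ± 2.2111j.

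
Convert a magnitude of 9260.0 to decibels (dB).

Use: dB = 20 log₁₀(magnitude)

dB = 20 log₁₀(9260.0) = 79.3 dB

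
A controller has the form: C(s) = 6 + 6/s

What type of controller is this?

This is a Proportional-Integral (PI) controller.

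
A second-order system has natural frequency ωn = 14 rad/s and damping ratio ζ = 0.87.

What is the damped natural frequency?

ωd = ωn√(1 - ζ²) = 14√(1 - 0.87²) = 6.9 rad/s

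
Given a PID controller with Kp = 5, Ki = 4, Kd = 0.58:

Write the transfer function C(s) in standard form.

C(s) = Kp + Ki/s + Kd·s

Substituting values: C(s) = 5 + 4/s + 0.58s = (0.58s² + 5s + 4)/s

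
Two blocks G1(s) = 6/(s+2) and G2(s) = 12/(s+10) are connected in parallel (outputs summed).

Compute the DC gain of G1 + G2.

Parallel: G_eq = G1 + G2. DC gain = G1(0) + G2(0) = 6/2 + 12/10 = 3 + 1.2 = 4.2.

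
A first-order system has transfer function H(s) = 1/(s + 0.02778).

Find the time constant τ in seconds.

For H(s) = 1/(s + 1/τ), the pole is at -1/τ = -0.02778, so τ = 1/0.02778 = 36 s.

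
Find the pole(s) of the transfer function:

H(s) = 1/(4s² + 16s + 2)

Discriminant = 16² - 4×4×2 = 256 - 32 = 224 > 0, so two distinct real poles. Using quadratic formula: s = (-16 ± √224)/(2×4) = (-16 ± √224)/8, with √224 ≈ 14.9666. s₁ ≈ -0.1292, s₂ ≈ -3.8708. Poles: s₁ = -0.1292, s₂ = -3.8708.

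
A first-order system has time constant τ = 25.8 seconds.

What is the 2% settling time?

For first-order system, 2% settling time ≈ 4τ = 4 × 25.8 = 103.2 s.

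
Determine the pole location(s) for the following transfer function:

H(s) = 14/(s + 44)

Pole is where denominator = 0: s + 44 = 0, so s = -44.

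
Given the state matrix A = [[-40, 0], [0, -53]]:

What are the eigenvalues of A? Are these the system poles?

For diagonal matrix, eigenvalues are diagonal entries: λ₁ = -40, λ₂ = -53. Eigenvalues of A = system poles.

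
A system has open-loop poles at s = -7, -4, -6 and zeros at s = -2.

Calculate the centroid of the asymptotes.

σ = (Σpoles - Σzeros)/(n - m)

σ = (Σpoles - Σzeros)/(n - m) = (-17 - (-2))/(3 - 1) = -15/2 = -7.5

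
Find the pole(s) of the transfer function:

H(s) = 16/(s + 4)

Pole is where denominator = 0: s + 4 = 0, so s = -4.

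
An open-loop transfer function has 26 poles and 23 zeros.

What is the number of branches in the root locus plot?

Root locus has n branches where n = number of poles = 26.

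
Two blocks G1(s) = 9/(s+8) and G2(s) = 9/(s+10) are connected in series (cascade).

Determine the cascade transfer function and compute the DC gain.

Series: multiply transfer functions. G_eq = 9/(s+8) × 9/(s+10) = 81/((s+8)(s+10)). DC gain = 81/(8×10) = 1.0125.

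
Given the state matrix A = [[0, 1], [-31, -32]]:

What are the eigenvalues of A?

det(A - λI) = λ² - (-32)λ + 31 = (λ - (-31))(λ - (-1)). Eigenvalues: -31, -1.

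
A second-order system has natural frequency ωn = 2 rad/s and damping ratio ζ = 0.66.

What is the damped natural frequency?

ωd = ωn√(1 - ζ²) = 2√(1 - 0.66²) = 1.5 rad/s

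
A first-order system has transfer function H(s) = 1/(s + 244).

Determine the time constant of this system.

For H(s) = 1/(s + 1/τ), the pole is at -1/τ = -244, so τ = 1/244 = 0.0041 s.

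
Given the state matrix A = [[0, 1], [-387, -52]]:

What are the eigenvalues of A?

det(A - λI) = λ² - (-52)λ + 387 = (λ - (-9))(λ - (-43)). Eigenvalues: -9, -43.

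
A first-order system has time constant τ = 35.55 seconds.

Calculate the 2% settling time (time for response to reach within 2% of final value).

For first-order system, 2% settling time ≈ 4τ = 4 × 35.55 = 142.2 s.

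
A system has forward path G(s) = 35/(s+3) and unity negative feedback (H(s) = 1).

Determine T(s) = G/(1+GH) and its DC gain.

T(s) = G/(1+GH) = [35/(s+3)] / [1 + 35/(s+3)] = 35/(s+3+35) = 35/(s+38). DC gain = 35/38 = 0.9211.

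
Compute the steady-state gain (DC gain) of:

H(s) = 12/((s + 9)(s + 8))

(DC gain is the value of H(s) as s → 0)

DC gain = H(0) = 12/(9 × 8) = 12/72 = 0.1667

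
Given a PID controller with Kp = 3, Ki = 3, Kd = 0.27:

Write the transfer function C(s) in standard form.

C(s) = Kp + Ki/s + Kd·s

Substituting values: C(s) = 3 + 3/s + 0.27s = (0.27s² + 3s + 3)/s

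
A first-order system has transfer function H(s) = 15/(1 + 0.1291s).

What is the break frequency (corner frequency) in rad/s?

Corner frequency = 1/τ = 1/0.1291 = 7.746 rad/s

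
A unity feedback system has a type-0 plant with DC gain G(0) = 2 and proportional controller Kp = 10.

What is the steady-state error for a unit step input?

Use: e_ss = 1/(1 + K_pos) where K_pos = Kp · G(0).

K_pos = Kp · G(0) = 10 × 2 = 20. e_ss = 1/(1 + 20) = 0.0476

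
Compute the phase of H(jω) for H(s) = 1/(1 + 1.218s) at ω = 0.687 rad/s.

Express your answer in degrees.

Phase = -arctan(ωτ) = -arctan(0.687 × 1.218) = -39.9°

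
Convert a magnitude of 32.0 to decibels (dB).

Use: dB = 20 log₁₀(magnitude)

dB = 20 log₁₀(32.0) = 30.1 dB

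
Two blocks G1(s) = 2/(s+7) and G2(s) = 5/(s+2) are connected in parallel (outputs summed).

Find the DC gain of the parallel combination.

Parallel: G_eq = G1 + G2. DC gain = G1(0) + G2(0) = 2/7 + 5/2 = 0.2857 + 2.5 = 2.7857.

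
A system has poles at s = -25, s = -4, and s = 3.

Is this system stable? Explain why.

Pole(s) at s = 3 are not in the left half-plane. System is unstable.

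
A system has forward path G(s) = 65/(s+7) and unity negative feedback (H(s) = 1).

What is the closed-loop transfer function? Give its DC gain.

T(s) = G/(1+GH) = [65/(s+7)] / [1 + 65/(s+7)] = 65/(s+7+65) = 65/(s+72). DC gain = 65/72 = 0.9028.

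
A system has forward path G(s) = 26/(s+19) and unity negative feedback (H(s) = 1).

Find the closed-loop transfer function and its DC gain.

T(s) = G/(1+GH) = [26/(s+19)] / [1 + 26/(s+19)] = 26/(s+19+26) = 26/(s+45). DC gain = 26/45 = 0.5778.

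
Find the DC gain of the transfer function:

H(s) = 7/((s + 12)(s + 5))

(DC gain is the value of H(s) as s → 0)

DC gain = H(0) = 7/(12 × 5) = 7/60 = 0.1167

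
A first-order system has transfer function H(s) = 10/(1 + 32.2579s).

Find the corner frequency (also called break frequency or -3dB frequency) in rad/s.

Corner frequency = 1/τ = 1/32.2579 = 0.031 rad/s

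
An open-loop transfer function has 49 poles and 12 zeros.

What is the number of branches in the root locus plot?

Root locus has n branches where n = number of poles = 49.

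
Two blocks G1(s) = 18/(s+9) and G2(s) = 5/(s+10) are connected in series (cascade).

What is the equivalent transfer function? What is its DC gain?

Series: multiply transfer functions. G_eq = 18/(s+9) × 5/(s+10) = 90/((s+9)(s+10)). DC gain = 90/(9×10) = 1.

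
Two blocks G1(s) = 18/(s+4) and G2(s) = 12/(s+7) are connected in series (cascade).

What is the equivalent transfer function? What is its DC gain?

Series: multiply transfer functions. G_eq = 18/(s+4) × 12/(s+7) = 216/((s+4)(s+7)). DC gain = 216/(4×7) = 7.7143.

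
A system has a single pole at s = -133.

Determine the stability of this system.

Pole at s = -133 is in the left half-plane. Stable.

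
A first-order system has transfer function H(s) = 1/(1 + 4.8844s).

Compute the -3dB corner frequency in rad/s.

Corner frequency = 1/τ = 1/4.8844 = 0.205 rad/s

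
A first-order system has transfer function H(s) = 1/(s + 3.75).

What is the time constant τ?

For H(s) = 1/(s + 1/τ), the pole is at -1/τ = -3.75, so τ = 1/3.75 = 0.2667 s.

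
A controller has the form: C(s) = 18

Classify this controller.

This is a Proportional (P) controller.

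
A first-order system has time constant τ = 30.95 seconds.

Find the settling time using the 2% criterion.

For first-order system, 2% settling time ≈ 4τ = 4 × 30.95 = 123.8 s.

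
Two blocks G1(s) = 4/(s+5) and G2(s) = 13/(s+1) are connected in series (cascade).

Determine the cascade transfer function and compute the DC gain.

Series: multiply transfer functions. G_eq = 4/(s+5) × 13/(s+1) = 52/((s+5)(s+1)). DC gain = 52/(5×1) = 10.4.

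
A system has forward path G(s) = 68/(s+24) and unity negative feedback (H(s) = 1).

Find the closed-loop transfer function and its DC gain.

T(s) = G/(1+GH) = [68/(s+24)] / [1 + 68/(s+24)] = 68/(s+24+68) = 68/(s+92). DC gain = 68/92 = 0.7391.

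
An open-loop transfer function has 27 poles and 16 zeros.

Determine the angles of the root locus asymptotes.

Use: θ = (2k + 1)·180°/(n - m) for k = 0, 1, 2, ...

n - m = 27 - 16 = 11. Angles: θk = (2k + 1)·180°/11 = 16.36°, 49.09°, 81.82°, 114.55°, 147.27°, 180°, 212.73°, 245.45°, 278.18°, 310.91°, 343.64°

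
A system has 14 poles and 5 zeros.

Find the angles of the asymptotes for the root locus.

n - m = 14 - 5 = 9. Angles: θk = (2k + 1)·180°/9 = 20°, 60°, 100°, 140°, 180°, 220°, 260°, 300°, 340°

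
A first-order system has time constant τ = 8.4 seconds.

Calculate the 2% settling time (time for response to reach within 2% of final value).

For first-order system, 2% settling time ≈ 4τ = 4 × 8.4 = 33.6 s.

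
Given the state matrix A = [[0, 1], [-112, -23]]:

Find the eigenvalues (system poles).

det(A - λI) = λ² - (-23)λ + 112 = (λ - (-16))(λ - (-7)). Eigenvalues: -16, -7.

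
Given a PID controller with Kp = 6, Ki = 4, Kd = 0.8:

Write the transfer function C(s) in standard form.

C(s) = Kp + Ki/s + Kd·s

Substituting values: C(s) = 6 + 4/s + 0.8s = (0.8s² + 6s + 4)/s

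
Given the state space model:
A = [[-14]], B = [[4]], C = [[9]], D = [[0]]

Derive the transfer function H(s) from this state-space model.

(sI - A)⁻¹ = 1/(s + 14). H(s) = 9 × 4/(s + 14) + 0 = 36/(s + 14).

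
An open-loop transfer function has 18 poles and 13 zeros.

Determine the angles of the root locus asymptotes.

n - m = 18 - 13 = 5. Angles: θk = (2k + 1)·180°/5 = 36°, 108°, 180°, 252°, 324°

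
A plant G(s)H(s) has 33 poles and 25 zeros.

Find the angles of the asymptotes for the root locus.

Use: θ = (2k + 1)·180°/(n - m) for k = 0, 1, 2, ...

n - m = 33 - 25 = 8. Angles: θk = (2k + 1)·180°/8 = 22.5°, 67.5°, 112.5°, 157.5°, 202.5°, 247.5°, 292.5°, 337.5°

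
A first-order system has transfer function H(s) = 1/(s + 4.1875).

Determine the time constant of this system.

For H(s) = 1/(s + 1/τ), the pole is at -1/τ = -4.1875, so τ = 1/4.1875 = 0.2388 s.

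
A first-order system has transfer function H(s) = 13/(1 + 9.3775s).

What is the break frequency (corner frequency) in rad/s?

Corner frequency = 1/τ = 1/9.3775 = 0.107 rad/s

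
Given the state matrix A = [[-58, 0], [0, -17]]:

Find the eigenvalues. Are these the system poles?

For diagonal matrix, eigenvalues are diagonal entries: λ₁ = -58, λ₂ = -17. Eigenvalues of A = system poles.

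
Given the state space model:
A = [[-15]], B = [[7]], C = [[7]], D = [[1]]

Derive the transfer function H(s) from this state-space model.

(sI - A)⁻¹ = 1/(s + 15). H(s) = 7×7/(s + 15) + 1 = (s + 64)/(s + 15).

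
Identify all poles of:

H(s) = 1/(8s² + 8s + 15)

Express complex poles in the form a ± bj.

Discriminant = 8² - 4×8×15 = 64 - 480 = -416 < 0, so the poles are a complex conjugate pair s = (-8 ± j√416)/(2×8). Real part = -8/(2×8) = -8/16 = -0.5; imaginary part = ±√416/(2×8) ≈ 1.2748. Poles: s = -0.5 ± 1.2748j.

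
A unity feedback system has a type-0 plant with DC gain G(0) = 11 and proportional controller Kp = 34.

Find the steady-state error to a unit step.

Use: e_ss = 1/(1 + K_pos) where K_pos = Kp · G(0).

K_pos = Kp · G(0) = 34 × 11 = 374. e_ss = 1/(1 + 374) = 0.0027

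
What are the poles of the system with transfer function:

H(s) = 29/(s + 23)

Pole is where denominator = 0: s + 23 = 0, so s = -23.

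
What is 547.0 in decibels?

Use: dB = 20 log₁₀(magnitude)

dB = 20 log₁₀(547.0) = 54.8 dB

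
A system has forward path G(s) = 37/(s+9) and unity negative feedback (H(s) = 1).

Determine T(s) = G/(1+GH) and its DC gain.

T(s) = G/(1+GH) = [37/(s+9)] / [1 + 37/(s+9)] = 37/(s+9+37) = 37/(s+46). DC gain = 37/46 = 0.8043.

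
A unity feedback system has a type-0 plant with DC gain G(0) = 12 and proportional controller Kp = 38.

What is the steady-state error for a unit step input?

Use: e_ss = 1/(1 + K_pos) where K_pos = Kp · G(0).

K_pos = Kp · G(0) = 38 × 12 = 456. e_ss = 1/(1 + 456) = 0.0022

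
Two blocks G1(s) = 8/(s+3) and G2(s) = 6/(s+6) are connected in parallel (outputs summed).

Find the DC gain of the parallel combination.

Parallel: G_eq = G1 + G2. DC gain = G1(0) + G2(0) = 8/3 + 6/6 = 2.6667 + 1 = 3.6667.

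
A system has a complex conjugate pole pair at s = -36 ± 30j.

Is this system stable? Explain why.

Real part of poles is -36 (< 0, left half-plane). Stable.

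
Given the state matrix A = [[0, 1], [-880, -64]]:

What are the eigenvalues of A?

det(A - λI) = λ² - (-64)λ + 880 = (λ - (-44))(λ - (-20)). Eigenvalues: -44, -20.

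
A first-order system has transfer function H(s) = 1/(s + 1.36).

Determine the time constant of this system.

For H(s) = 1/(s + 1/τ), the pole is at -1/τ = -1.36, so τ = 1/1.36 = 0.7353 s.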